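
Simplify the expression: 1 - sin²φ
1 - sin²φ = cos²φ (using Pythagorean identity)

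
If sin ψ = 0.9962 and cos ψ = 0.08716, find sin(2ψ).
sin(2ψ) = 2 sin ψ cos ψ = 0.1737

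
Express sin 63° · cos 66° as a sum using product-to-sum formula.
sin 63° cos 66° = (1/2)[sin(63°+66°) + sin(63°-66°)]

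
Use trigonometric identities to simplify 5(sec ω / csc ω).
5(sec ω / csc ω) = 5(tan ω) (using Reciprocal identities)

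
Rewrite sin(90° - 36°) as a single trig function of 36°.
sin(90° - 36°) = cos(36°)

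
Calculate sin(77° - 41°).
sin(77° - 41°) = sin 77° cos 41° - cos 77° sin 41° = 0.5878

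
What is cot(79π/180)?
cot(79π/180) = 0.1944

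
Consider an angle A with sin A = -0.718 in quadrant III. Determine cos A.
cos A = ±√(1 - sin²A) = -0.696 (negative in QIII)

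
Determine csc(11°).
csc(11°) = 5.241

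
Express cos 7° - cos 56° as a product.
cos 7° - cos 56° = -2 sin(31.5°) sin(-24.5°)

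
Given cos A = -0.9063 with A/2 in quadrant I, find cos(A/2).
cos(A/2) = ±√((1 + cos A)/2); positive since A/2 ∈ QI, so cos(A/2) = 0.2164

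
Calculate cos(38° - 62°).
cos(38° - 62°) = cos 38° cos 62° + sin 38° sin 62° = 0.9135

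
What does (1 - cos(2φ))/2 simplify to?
(1 - cos(2φ))/2 = sin²φ (using Power reduction)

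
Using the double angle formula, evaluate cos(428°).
cos(428°) = cos²214° - sin²214° = 0.3746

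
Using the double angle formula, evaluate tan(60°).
tan(60°) = 2 tan 30° / (1 - tan²30°) = √3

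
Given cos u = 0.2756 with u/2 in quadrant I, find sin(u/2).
sin(u/2) = ±√((1 - cos u)/2); positive since u/2 ∈ QI, so sin(u/2) = 0.6018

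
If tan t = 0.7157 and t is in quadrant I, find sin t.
sin t = 0.582 (using tan²t + 1 = sec²t)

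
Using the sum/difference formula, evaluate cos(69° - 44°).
cos(69° - 44°) = cos 69° cos 44° + sin 69° sin 44° = 0.9063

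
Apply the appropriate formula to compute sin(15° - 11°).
sin(15° - 11°) = sin 15° cos 11° - cos 15° sin 11° = 0.06976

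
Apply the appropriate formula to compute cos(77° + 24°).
cos(77° + 24°) = cos 77° cos 24° - sin 77° sin 24° = -0.1908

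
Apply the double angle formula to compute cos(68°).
cos(68°) = cos²34° - sin²34° = 0.3746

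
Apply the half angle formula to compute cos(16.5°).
cos(16.5°) = √((1 + cos 33°)/2) = 0.9588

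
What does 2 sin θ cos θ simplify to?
2 sin θ cos θ = sin(2θ) (using Double angle)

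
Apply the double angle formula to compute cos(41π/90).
cos(41π/90) = cos²41π/180 - sin²41π/180 = 0.1392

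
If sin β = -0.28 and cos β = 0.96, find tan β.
tan β = sin β / cos β = -0.2917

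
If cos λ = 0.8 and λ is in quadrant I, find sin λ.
sin λ = 0.6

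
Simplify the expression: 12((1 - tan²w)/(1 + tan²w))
12((1 - tan²w)/(1 + tan²w)) = 12(cos(2w)) (using Double angle)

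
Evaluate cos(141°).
cos(141°) = -0.7771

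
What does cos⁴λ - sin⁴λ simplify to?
cos⁴λ - sin⁴λ = cos(2λ) (using Factoring + double angle)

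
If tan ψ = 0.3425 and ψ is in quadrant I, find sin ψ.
sin ψ = 0.324 (using tan²ψ + 1 = sec²ψ)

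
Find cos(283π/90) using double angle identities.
cos(283π/90) = 1 - 2sin²283π/180 = -0.8988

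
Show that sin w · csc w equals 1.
LHS = sin w · (1/sin w) = 1 = RHS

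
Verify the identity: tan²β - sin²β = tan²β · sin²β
LHS = sin²β/cos²β - sin²β = sin²β(1/cos²β - 1) = sin²β · (1 - cos²β)/cos²β = sin²β · sin²β/cos²β = sin²β · tan²β = RHS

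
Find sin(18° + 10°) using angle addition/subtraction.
sin(18° + 10°) = sin 18° cos 10° + cos 18° sin 10° = 0.4695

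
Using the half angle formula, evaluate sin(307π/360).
sin(307π/360) = √((1 - cos 307π/180)/2) = 0.4462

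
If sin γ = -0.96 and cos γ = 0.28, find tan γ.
tan γ = sin γ / cos γ = -3.429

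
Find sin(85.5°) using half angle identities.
sin(85.5°) = √((1 - cos 171°)/2) = 0.9969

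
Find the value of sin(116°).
sin(116°) = 0.8988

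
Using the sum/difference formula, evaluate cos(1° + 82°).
cos(1° + 82°) = cos 1° cos 82° - sin 1° sin 82° = 0.1219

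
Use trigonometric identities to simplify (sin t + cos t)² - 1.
(sin t + cos t)² - 1 = sin(2t) (using Pythagorean + double angle)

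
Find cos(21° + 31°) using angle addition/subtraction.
cos(21° + 31°) = cos 21° cos 31° - sin 21° sin 31° = 0.6157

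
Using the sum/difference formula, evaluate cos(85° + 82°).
cos(85° + 82°) = cos 85° cos 82° - sin 85° sin 82° = -0.9744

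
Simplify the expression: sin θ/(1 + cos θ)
sin θ/(1 + cos θ) = tan(θ/2) (using Half angle)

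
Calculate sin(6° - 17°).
sin(6° - 17°) = sin 6° cos 17° - cos 6° sin 17° = -0.1908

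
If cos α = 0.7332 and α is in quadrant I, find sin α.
sin α = 0.68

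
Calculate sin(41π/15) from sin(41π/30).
sin(41π/15) = 2 sin 41π/30 cos 41π/30 = 0.7431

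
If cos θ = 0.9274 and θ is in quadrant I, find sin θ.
sin θ = 0.3741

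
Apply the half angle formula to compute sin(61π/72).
sin(61π/72) = √((1 - cos 61π/36)/2) = 0.4617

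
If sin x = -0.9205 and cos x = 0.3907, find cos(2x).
cos(2x) = cos²x - sin²x = -0.6947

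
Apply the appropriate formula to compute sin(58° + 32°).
sin(58° + 32°) = sin 58° cos 32° + cos 58° sin 32° = 1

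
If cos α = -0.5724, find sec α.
sec α = 1/cos α = -1.747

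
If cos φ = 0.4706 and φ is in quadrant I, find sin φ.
sin φ = 0.8823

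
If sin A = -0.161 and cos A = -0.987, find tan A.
tan A = sin A / cos A = 0.1631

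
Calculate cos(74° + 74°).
cos(74° + 74°) = cos 74° cos 74° - sin 74° sin 74° = -0.848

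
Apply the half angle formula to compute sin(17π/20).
sin(17π/20) = √((1 - cos 17π/10)/2) = 0.454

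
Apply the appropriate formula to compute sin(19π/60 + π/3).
sin(19π/60 + π/3) = sin 19π/60 cos π/3 + cos 19π/60 sin π/3 = 0.891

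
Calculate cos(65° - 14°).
cos(65° - 14°) = cos 65° cos 14° + sin 65° sin 14° = 0.6293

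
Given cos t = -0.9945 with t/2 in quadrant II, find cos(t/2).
cos(t/2) = ±√((1 + cos t)/2); negative since t/2 ∈ QII, so cos(t/2) = -0.05244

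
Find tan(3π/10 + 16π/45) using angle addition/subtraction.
tan(3π/10 + 16π/45) = (tan 3π/10 + tan 16π/45)/(1 - tan 3π/10 tan 16π/45) = -1.881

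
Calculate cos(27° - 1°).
cos(27° - 1°) = cos 27° cos 1° + sin 27° sin 1° = 0.8988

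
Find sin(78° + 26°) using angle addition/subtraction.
sin(78° + 26°) = sin 78° cos 26° + cos 78° sin 26° = 0.9703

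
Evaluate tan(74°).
tan(74°) = 3.487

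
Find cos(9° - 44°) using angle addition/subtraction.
cos(9° - 44°) = cos 9° cos 44° + sin 9° sin 44° = 0.8192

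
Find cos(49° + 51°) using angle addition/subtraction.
cos(49° + 51°) = cos 49° cos 51° - sin 49° sin 51° = -0.1736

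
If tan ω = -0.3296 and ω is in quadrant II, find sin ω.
sin ω = 0.313 (using tan²ω + 1 = sec²ω)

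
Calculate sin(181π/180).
sin(181π/180) = -0.01745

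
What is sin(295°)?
sin(295°) = -0.9063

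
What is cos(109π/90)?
cos(109π/90) = -0.788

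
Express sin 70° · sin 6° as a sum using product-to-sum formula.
sin 70° sin 6° = (1/2)[cos(70°-6°) - cos(70°+6°)]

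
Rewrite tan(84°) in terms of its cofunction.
tan(84°) = cot(90° - 84°) = cot(6°)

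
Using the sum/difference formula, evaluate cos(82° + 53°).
cos(82° + 53°) = cos 82° cos 53° - sin 82° sin 53° = -√2/2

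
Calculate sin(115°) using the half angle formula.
sin(115°) = √((1 - cos 230°)/2) = 0.9063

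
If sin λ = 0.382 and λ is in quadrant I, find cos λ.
cos λ = 0.9242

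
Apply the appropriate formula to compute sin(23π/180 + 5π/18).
sin(23π/180 + 5π/18) = sin 23π/180 cos 5π/18 + cos 23π/180 sin 5π/18 = 0.9563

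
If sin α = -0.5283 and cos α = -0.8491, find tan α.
tan α = sin α / cos α = 0.6222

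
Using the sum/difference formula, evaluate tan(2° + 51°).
tan(2° + 51°) = (tan 2° + tan 51°)/(1 - tan 2° tan 51°) = 1.327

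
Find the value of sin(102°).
sin(102°) = 0.9781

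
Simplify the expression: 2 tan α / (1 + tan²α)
2 tan α / (1 + tan²α) = sin(2α) (using Double angle)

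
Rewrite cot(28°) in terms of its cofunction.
cot(28°) = tan(90° - 28°) = tan(62°)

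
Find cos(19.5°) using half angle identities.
cos(19.5°) = √((1 + cos 39°)/2) = 0.9426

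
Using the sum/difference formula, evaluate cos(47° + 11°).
cos(47° + 11°) = cos 47° cos 11° - sin 47° sin 11° = 0.5299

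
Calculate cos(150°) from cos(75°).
cos(150°) = cos²75° - sin²75° = -√3/2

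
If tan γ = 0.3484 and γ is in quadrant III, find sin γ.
sin γ = -0.329 (using tan²γ + 1 = sec²γ)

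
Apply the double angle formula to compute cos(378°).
cos(378°) = cos²189° - sin²189° = 0.9511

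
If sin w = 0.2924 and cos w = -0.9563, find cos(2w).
cos(2w) = cos²w - sin²w = 0.829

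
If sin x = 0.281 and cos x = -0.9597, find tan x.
tan x = sin x / cos x = -0.2928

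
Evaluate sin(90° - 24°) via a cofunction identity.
sin(90° - 24°) = cos(24°) = 0.9135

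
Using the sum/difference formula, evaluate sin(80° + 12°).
sin(80° + 12°) = sin 80° cos 12° + cos 80° sin 12° = 0.9994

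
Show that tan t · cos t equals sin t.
LHS = (sin t/cos t) · cos t = sin t = RHS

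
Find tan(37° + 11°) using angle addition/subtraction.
tan(37° + 11°) = (tan 37° + tan 11°)/(1 - tan 37° tan 11°) = 1.111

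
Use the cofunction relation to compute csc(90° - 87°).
csc(90° - 87°) = sec(87°) = 19.11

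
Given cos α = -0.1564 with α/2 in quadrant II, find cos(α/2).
cos(α/2) = ±√((1 + cos α)/2); negative since α/2 ∈ QII, so cos(α/2) = -0.6495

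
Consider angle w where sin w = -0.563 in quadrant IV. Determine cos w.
cos w = √(1 - sin²w) = 0.8265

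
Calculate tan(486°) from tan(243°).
tan(486°) = 2 tan 243° / (1 - tan²243°) = -1.376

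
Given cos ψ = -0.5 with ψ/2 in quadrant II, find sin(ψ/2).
sin(ψ/2) = ±√((1 - cos ψ)/2); positive since ψ/2 ∈ QII, so sin(ψ/2) = √3/2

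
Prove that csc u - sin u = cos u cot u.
LHS = 1/sin u - sin u = (1 - sin²u)/sin u = cos²u/sin u = cos u · (cos u/sin u) = cos u cot u = RHS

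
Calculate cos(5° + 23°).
cos(5° + 23°) = cos 5° cos 23° - sin 5° sin 23° = 0.8829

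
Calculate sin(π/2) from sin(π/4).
sin(π/2) = 2 sin π/4 cos π/4 = 1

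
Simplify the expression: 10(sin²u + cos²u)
10(sin²u + cos²u) = 10 (using Pythagorean identity)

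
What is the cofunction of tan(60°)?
tan(60°) = cot(90° - 60°) = cot(30°)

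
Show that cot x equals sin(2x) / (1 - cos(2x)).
RHS = 2 sin x cos x / (2sin²x) = cos x/sin x = cot x = LHS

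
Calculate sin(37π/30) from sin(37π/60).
sin(37π/30) = 2 sin 37π/60 cos 37π/60 = -0.6691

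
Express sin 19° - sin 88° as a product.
sin 19° - sin 88° = 2 cos(53.5°) sin(-34.5°)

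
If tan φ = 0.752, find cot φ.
cot φ = 1/tan φ = 1.33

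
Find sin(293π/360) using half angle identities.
sin(293π/360) = √((1 - cos 293π/180)/2) = 0.5519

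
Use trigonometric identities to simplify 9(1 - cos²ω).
9(1 - cos²ω) = 9(sin²ω) (using Pythagorean identity)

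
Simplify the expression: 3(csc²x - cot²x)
3(csc²x - cot²x) = 3 (using Pythagorean identity)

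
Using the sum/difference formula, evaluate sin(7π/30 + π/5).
sin(7π/30 + π/5) = sin 7π/30 cos π/5 + cos 7π/30 sin π/5 = 0.9781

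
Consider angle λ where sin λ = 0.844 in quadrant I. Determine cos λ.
cos λ = √(1 - sin²λ) = 0.5363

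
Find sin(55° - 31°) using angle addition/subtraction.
sin(55° - 31°) = sin 55° cos 31° - cos 55° sin 31° = 0.4067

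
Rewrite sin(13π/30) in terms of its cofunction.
sin(13π/30) = cos(π/2 - 13π/30) = cos(π/15)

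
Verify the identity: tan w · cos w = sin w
LHS = (sin w/cos w) · cos w = sin w = RHS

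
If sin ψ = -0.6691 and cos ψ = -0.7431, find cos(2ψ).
cos(2ψ) = cos²ψ - sin²ψ = 0.1045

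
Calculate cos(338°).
cos(338°) = 0.9272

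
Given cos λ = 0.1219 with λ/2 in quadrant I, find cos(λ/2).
cos(λ/2) = ±√((1 + cos λ)/2); positive since λ/2 ∈ QI, so cos(λ/2) = 0.749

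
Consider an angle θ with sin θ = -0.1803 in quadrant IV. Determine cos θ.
cos θ = √(1 - sin²θ) = 0.9836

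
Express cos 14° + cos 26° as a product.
cos 14° + cos 26° = 2 cos(20°) cos(-6°)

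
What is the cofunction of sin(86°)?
sin(86°) = cos(90° - 86°) = cos(4°)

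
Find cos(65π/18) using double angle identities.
cos(65π/18) = cos²65π/36 - sin²65π/36 = 0.342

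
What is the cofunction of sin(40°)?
sin(40°) = cos(90° - 40°) = cos(50°)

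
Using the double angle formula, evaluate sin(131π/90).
sin(131π/90) = 2 sin 131π/180 cos 131π/180 = -0.9903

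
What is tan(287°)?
tan(287°) = -3.271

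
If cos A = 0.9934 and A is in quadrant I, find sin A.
sin A = 0.1147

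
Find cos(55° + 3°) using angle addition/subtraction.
cos(55° + 3°) = cos 55° cos 3° - sin 55° sin 3° = 0.5299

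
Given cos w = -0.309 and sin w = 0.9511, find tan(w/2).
tan(w/2) = sin w / (1 + cos w) = 1.376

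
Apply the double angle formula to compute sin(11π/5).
sin(11π/5) = 2 sin 11π/10 cos 11π/10 = 0.5878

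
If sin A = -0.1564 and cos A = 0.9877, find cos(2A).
cos(2A) = cos²A - sin²A = 0.9511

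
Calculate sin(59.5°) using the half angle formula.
sin(59.5°) = √((1 - cos 119°)/2) = 0.8616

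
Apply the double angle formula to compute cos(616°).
cos(616°) = cos²308° - sin²308° = -0.2419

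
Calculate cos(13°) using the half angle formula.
cos(13°) = √((1 + cos 26°)/2) = 0.9744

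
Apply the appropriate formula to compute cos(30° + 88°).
cos(30° + 88°) = cos 30° cos 88° - sin 30° sin 88° = -0.4695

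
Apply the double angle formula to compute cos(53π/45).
cos(53π/45) = cos²53π/90 - sin²53π/90 = -0.848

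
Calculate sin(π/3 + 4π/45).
sin(π/3 + 4π/45) = sin π/3 cos 4π/45 + cos π/3 sin 4π/45 = 0.9703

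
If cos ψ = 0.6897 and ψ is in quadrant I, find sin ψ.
sin ψ = 0.7241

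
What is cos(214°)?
cos(214°) = -0.829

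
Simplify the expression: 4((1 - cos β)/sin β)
4((1 - cos β)/sin β) = 4(tan(β/2)) (using Half angle)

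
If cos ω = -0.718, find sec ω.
sec ω = 1/cos ω = -1.393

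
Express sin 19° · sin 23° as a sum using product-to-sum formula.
sin 19° sin 23° = (1/2)[cos(19°-23°) - cos(19°+23°)]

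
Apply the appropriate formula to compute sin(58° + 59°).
sin(58° + 59°) = sin 58° cos 59° + cos 58° sin 59° = 0.891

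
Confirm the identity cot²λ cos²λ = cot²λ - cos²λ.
RHS = cos²λ/sin²λ - cos²λ = cos²λ(1/sin²λ - 1) = cos²λ · (1 - sin²λ)/sin²λ = cos²λ · cos²λ/sin²λ = cos²λ · cot²λ = LHS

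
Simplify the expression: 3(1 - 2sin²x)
3(1 - 2sin²x) = 3(cos(2x)) (using Double angle)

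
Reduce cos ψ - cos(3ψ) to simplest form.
cos ψ - cos(3ψ) = 2 sin(2ψ) sin ψ (using Sum-to-product)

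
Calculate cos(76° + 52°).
cos(76° + 52°) = cos 76° cos 52° - sin 76° sin 52° = -0.6157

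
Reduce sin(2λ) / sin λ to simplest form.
sin(2λ) / sin λ = 2 cos λ (using Double angle)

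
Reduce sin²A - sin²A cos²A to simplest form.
sin²A - sin²A cos²A = sin⁴A (using Factoring)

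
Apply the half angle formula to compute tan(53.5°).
tan(53.5°) = sin 107° / (1 + cos 107°) = 1.351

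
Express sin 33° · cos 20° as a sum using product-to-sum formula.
sin 33° cos 20° = (1/2)[sin(33°+20°) + sin(33°-20°)]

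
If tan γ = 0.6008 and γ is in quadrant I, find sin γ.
sin γ = 0.515 (using tan²γ + 1 = sec²γ)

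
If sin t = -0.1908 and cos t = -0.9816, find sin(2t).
sin(2t) = 2 sin t cos t = 0.3746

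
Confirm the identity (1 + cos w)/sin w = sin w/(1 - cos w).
RHS = sin w(1 + cos w) / ((1 - cos w)(1 + cos w)) = sin w(1 + cos w) / (1 - cos²w) = sin w(1 + cos w) / sin²w = (1 + cos w)/sin w = LHS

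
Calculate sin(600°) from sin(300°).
sin(600°) = 2 sin 300° cos 300° = -√3/2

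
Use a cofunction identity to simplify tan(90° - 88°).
tan(90° - 88°) = cot(88°)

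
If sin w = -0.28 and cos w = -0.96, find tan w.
tan w = sin w / cos w = 0.2917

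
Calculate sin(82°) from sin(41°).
sin(82°) = 2 sin 41° cos 41° = 0.9903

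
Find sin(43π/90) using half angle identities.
sin(43π/90) = √((1 - cos 43π/45)/2) = 0.9976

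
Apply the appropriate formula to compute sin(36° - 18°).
sin(36° - 18°) = sin 36° cos 18° - cos 36° sin 18° = 0.309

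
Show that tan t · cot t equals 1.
LHS = (sin t/cos t) · (cos t/sin t) = 1 = RHS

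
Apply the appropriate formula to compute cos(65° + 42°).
cos(65° + 42°) = cos 65° cos 42° - sin 65° sin 42° = -0.2924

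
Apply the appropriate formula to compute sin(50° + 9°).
sin(50° + 9°) = sin 50° cos 9° + cos 50° sin 9° = 0.8572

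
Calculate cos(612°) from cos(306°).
cos(612°) = cos²306° - sin²306° = -0.309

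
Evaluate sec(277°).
sec(277°) = 8.206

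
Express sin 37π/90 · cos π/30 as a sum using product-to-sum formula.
sin 37π/90 cos π/30 = (1/2)[sin(37π/90+π/30) + sin(37π/90-π/30)]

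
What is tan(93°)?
tan(93°) = -19.08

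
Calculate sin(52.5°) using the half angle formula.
sin(52.5°) = √((1 - cos 105°)/2) = 0.7934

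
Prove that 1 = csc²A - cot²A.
RHS = 1/sin²A - cos²A/sin²A = (1 - cos²A)/sin²A = sin²A/sin²A = 1 = LHS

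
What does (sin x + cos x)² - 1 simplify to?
(sin x + cos x)² - 1 = sin(2x) (using Pythagorean + double angle)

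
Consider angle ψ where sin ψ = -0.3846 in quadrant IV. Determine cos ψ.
cos ψ = √(1 - sin²ψ) = 0.9231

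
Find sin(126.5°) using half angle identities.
sin(126.5°) = √((1 - cos 253°)/2) = 0.8039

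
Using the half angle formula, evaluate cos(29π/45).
cos(29π/45) = -√((1 + cos 58π/45)/2) = -0.4384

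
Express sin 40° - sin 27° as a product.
sin 40° - sin 27° = 2 cos(33.5°) sin(6.5°)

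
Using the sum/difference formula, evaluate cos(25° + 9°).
cos(25° + 9°) = cos 25° cos 9° - sin 25° sin 9° = 0.829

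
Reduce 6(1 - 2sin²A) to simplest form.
6(1 - 2sin²A) = 6(cos(2A)) (using Double angle)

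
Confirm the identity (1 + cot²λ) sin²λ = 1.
LHS = csc²λ · sin²λ = (1/sin²λ) · sin²λ = 1 = RHS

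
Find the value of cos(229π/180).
cos(229π/180) = -0.6561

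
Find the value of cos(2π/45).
cos(2π/45) = 0.9903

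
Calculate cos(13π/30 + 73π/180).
cos(13π/30 + 73π/180) = cos 13π/30 cos 73π/180 - sin 13π/30 sin 73π/180 = -0.8746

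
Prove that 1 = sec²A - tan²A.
RHS = 1/cos²A - sin²A/cos²A = (1 - sin²A)/cos²A = cos²A/cos²A = 1 = LHS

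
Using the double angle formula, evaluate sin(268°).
sin(268°) = 2 sin 134° cos 134° = -0.9994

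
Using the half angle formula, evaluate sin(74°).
sin(74°) = √((1 - cos 148°)/2) = 0.9613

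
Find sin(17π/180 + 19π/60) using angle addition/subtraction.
sin(17π/180 + 19π/60) = sin 17π/180 cos 19π/60 + cos 17π/180 sin 19π/60 = 0.9613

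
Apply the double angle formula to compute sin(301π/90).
sin(301π/90) = 2 sin 301π/180 cos 301π/180 = -0.8829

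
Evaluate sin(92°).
sin(92°) = 0.9994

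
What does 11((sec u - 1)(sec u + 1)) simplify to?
11((sec u - 1)(sec u + 1)) = 11(tan²u) (using Diff. of squares)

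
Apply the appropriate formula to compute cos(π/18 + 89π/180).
cos(π/18 + 89π/180) = cos π/18 cos 89π/180 - sin π/18 sin 89π/180 = -0.1564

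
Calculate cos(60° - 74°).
cos(60° - 74°) = cos 60° cos 74° + sin 60° sin 74° = 0.9703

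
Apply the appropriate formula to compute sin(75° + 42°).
sin(75° + 42°) = sin 75° cos 42° + cos 75° sin 42° = 0.891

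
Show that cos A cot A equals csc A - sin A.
RHS = 1/sin A - sin A = (1 - sin²A)/sin A = cos²A/sin A = cos A · (cos A/sin A) = cos A cot A = LHS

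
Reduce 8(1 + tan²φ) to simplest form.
8(1 + tan²φ) = 8(sec²φ) (using Pythagorean identity)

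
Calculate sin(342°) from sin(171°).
sin(342°) = 2 sin 171° cos 171° = -0.309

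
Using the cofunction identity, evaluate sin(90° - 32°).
sin(90° - 32°) = cos(32°) = 0.848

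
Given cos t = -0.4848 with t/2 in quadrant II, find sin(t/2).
sin(t/2) = ±√((1 - cos t)/2); positive since t/2 ∈ QII, so sin(t/2) = 0.8616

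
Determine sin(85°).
sin(85°) = 0.9962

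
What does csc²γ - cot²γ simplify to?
csc²γ - cot²γ = 1 (using Pythagorean identity)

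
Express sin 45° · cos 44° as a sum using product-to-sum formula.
sin 45° cos 44° = (1/2)[sin(45°+44°) + sin(45°-44°)]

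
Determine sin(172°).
sin(172°) = 0.1392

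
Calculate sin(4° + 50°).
sin(4° + 50°) = sin 4° cos 50° + cos 4° sin 50° = 0.809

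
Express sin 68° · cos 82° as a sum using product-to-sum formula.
sin 68° cos 82° = (1/2)[sin(68°+82°) + sin(68°-82°)]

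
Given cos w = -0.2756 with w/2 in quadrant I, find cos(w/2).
cos(w/2) = ±√((1 + cos w)/2); positive since w/2 ∈ QI, so cos(w/2) = 0.6018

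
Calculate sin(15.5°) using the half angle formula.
sin(15.5°) = √((1 - cos 31°)/2) = 0.2672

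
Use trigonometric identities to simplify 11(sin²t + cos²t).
11(sin²t + cos²t) = 11 (using Pythagorean identity)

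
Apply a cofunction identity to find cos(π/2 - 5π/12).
cos(π/2 - 5π/12) = sin(5π/12) = (√6+√2)/4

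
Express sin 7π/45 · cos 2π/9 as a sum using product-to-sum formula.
sin 7π/45 cos 2π/9 = (1/2)[sin(7π/45+2π/9) + sin(7π/45-2π/9)]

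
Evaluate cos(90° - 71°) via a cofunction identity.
cos(90° - 71°) = sin(71°) = 0.9455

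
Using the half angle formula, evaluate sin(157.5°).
sin(157.5°) = √((1 - cos 315°)/2) = √(2-√2)/2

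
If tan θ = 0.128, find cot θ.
cot θ = 1/tan θ = 7.812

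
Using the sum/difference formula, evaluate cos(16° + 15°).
cos(16° + 15°) = cos 16° cos 15° - sin 16° sin 15° = 0.8572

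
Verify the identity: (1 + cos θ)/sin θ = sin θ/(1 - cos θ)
RHS = sin θ(1 + cos θ) / ((1 - cos θ)(1 + cos θ)) = sin θ(1 + cos θ) / (1 - cos²θ) = sin θ(1 + cos θ) / sin²θ = (1 + cos θ)/sin θ = LHS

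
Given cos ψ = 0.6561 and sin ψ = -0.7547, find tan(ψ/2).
tan(ψ/2) = sin ψ / (1 + cos ψ) = -0.4557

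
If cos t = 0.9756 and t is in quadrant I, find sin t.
sin t = 0.2196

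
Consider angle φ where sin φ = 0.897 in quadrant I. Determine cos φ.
cos φ = √(1 - sin²φ) = 0.442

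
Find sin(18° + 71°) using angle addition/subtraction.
sin(18° + 71°) = sin 18° cos 71° + cos 18° sin 71° = 0.9998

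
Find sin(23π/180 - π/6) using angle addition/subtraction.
sin(23π/180 - π/6) = sin 23π/180 cos π/6 - cos 23π/180 sin π/6 = -0.1219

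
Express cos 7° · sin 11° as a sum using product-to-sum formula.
cos 7° sin 11° = (1/2)[sin(7°+11°) - sin(7°-11°)]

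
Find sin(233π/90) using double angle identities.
sin(233π/90) = 2 sin 233π/180 cos 233π/180 = 0.9613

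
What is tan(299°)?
tan(299°) = -1.804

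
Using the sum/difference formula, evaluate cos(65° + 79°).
cos(65° + 79°) = cos 65° cos 79° - sin 65° sin 79° = -0.809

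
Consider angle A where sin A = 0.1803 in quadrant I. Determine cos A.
cos A = √(1 - sin²A) = 0.9836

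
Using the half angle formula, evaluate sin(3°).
sin(3°) = √((1 - cos 6°)/2) = 0.05234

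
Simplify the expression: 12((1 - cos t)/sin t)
12((1 - cos t)/sin t) = 12(tan(t/2)) (using Half angle)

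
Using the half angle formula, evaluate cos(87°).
cos(87°) = √((1 + cos 174°)/2) = 0.05234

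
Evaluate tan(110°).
tan(110°) = -2.747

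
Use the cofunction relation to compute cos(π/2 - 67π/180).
cos(π/2 - 67π/180) = sin(67π/180) = 0.9205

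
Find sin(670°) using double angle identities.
sin(670°) = 2 sin 335° cos 335° = -0.766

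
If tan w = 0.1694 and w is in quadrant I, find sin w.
sin w = 0.167 (using tan²w + 1 = sec²w)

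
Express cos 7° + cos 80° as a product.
cos 7° + cos 80° = 2 cos(43.5°) cos(-36.5°)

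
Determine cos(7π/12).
cos(7π/12) = -(√6-√2)/4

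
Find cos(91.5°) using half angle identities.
cos(91.5°) = -√((1 + cos 183°)/2) = -0.02618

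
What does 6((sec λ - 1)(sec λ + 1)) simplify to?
6((sec λ - 1)(sec λ + 1)) = 6(tan²λ) (using Diff. of squares)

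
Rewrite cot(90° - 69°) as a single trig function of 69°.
cot(90° - 69°) = tan(69°)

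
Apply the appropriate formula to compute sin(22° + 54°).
sin(22° + 54°) = sin 22° cos 54° + cos 22° sin 54° = 0.9703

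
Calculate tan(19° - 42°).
tan(19° - 42°) = (tan 19° - tan 42°)/(1 + tan 19° tan 42°) = -0.4245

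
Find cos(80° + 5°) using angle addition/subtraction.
cos(80° + 5°) = cos 80° cos 5° - sin 80° sin 5° = 0.08716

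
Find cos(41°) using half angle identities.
cos(41°) = √((1 + cos 82°)/2) = 0.7547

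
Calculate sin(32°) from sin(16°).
sin(32°) = 2 sin 16° cos 16° = 0.5299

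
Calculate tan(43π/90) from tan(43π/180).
tan(43π/90) = 2 tan 43π/180 / (1 - tan²43π/180) = 14.3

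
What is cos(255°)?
cos(255°) = -(√6-√2)/4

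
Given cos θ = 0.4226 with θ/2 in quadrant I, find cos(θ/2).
cos(θ/2) = ±√((1 + cos θ)/2); positive since θ/2 ∈ QI, so cos(θ/2) = 0.8434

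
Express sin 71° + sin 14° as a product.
sin 71° + sin 14° = 2 sin(42.5°) cos(28.5°)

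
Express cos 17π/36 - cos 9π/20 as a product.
cos 17π/36 - cos 9π/20 = -2 sin(83π/180) sin(π/90)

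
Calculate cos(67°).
cos(67°) = 0.3907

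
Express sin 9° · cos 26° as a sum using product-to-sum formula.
sin 9° cos 26° = (1/2)[sin(9°+26°) + sin(9°-26°)]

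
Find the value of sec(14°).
sec(14°) = 1.031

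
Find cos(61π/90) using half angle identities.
cos(61π/90) = -√((1 + cos 61π/45)/2) = -0.5299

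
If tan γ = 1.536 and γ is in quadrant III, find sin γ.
sin γ = -0.838 (using tan²γ + 1 = sec²γ)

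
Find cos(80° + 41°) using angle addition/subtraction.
cos(80° + 41°) = cos 80° cos 41° - sin 80° sin 41° = -0.515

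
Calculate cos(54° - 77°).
cos(54° - 77°) = cos 54° cos 77° + sin 54° sin 77° = 0.9205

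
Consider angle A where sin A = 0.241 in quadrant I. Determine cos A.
cos A = √(1 - sin²A) = 0.9705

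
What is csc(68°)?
csc(68°) = 1.079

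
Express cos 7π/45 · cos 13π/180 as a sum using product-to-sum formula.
cos 7π/45 cos 13π/180 = (1/2)[cos(7π/45-13π/180) + cos(7π/45+13π/180)]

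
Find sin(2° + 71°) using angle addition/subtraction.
sin(2° + 71°) = sin 2° cos 71° + cos 2° sin 71° = 0.9563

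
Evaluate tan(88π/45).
tan(88π/45) = -0.1405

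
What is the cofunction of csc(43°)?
csc(43°) = sec(90° - 43°) = sec(47°)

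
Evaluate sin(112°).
sin(112°) = 0.9272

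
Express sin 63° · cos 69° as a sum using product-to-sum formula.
sin 63° cos 69° = (1/2)[sin(63°+69°) + sin(63°-69°)]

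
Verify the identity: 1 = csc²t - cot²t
RHS = 1/sin²t - cos²t/sin²t = (1 - cos²t)/sin²t = sin²t/sin²t = 1 = LHS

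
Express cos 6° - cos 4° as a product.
cos 6° - cos 4° = -2 sin(5°) sin(1°)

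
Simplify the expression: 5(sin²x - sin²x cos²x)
5(sin²x - sin²x cos²x) = 5(sin⁴x) (using Factoring)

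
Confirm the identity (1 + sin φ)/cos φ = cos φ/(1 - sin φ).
LHS = (1 + sin φ)(1 - sin φ) / (cos φ(1 - sin φ)) = (1 - sin²φ) / (cos φ(1 - sin φ)) = cos²φ / (cos φ(1 - sin φ)) = cos φ/(1 - sin φ) = RHS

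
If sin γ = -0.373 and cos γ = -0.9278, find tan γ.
tan γ = sin γ / cos γ = 0.402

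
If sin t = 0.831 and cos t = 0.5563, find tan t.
tan t = sin t / cos t = 1.494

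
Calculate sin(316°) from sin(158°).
sin(316°) = 2 sin 158° cos 158° = -0.6947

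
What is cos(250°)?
cos(250°) = -0.342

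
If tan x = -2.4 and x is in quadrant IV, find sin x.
sin x = -0.9231 (using tan²x + 1 = sec²x)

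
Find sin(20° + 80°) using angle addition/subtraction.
sin(20° + 80°) = sin 20° cos 80° + cos 20° sin 80° = 0.9848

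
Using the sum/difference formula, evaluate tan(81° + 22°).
tan(81° + 22°) = (tan 81° + tan 22°)/(1 - tan 81° tan 22°) = -4.331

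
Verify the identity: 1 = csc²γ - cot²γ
RHS = 1/sin²γ - cos²γ/sin²γ = (1 - cos²γ)/sin²γ = sin²γ/sin²γ = 1 = LHS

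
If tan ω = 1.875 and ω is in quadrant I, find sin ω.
sin ω = 0.8824 (using tan²ω + 1 = sec²ω)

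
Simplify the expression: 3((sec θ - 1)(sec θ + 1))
3((sec θ - 1)(sec θ + 1)) = 3(tan²θ) (using Diff. of squares)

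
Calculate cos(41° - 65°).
cos(41° - 65°) = cos 41° cos 65° + sin 41° sin 65° = 0.9135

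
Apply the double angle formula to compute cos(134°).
cos(134°) = cos²67° - sin²67° = -0.6947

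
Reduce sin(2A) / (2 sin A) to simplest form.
sin(2A) / (2 sin A) = cos A (using Double angle)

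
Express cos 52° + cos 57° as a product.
cos 52° + cos 57° = 2 cos(54.5°) cos(-2.5°)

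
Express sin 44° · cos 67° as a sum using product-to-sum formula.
sin 44° cos 67° = (1/2)[sin(44°+67°) + sin(44°-67°)]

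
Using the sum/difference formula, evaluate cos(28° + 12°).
cos(28° + 12°) = cos 28° cos 12° - sin 28° sin 12° = 0.766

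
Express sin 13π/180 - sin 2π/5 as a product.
sin 13π/180 - sin 2π/5 = 2 cos(17π/72) sin(-59π/360)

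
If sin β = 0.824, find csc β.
csc β = 1/sin β = 1.214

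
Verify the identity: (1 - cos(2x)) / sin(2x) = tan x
LHS = 2sin²x / (2 sin x cos x) = sin x/cos x = tan x = RHS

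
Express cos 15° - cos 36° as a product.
cos 15° - cos 36° = -2 sin(25.5°) sin(-10.5°)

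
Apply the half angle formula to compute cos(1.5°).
cos(1.5°) = √((1 + cos 3°)/2) = 0.9997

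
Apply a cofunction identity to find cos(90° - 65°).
cos(90° - 65°) = sin(65°) = 0.9063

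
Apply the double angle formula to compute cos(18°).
cos(18°) = cos²9° - sin²9° = 0.9511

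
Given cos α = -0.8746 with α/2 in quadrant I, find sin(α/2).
sin(α/2) = ±√((1 - cos α)/2); positive since α/2 ∈ QI, so sin(α/2) = 0.9681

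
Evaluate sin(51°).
sin(51°) = 0.7771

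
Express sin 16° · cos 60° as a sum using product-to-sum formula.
sin 16° cos 60° = (1/2)[sin(16°+60°) + sin(16°-60°)]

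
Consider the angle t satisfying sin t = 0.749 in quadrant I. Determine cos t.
cos t = √(1 - sin²t) = 0.6626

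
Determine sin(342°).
sin(342°) = -0.309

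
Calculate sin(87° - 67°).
sin(87° - 67°) = sin 87° cos 67° - cos 87° sin 67° = 0.342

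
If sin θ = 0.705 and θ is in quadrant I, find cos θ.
cos θ = 0.7092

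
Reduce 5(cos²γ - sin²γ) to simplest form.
5(cos²γ - sin²γ) = 5(cos(2γ)) (using Double angle)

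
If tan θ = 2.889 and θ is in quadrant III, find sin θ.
sin θ = -0.945 (using tan²θ + 1 = sec²θ)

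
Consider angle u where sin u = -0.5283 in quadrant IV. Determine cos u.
cos u = √(1 - sin²u) = 0.8491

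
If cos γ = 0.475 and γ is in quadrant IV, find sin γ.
sin γ = -0.88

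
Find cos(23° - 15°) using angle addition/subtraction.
cos(23° - 15°) = cos 23° cos 15° + sin 23° sin 15° = 0.9903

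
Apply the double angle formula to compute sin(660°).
sin(660°) = 2 sin 330° cos 330° = -√3/2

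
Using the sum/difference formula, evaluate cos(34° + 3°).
cos(34° + 3°) = cos 34° cos 3° - sin 34° sin 3° = 0.7986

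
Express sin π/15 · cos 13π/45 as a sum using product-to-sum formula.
sin π/15 cos 13π/45 = (1/2)[sin(π/15+13π/45) + sin(π/15-13π/45)]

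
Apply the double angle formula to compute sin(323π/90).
sin(323π/90) = 2 sin 323π/180 cos 323π/180 = -0.9613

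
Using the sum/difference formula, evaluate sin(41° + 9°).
sin(41° + 9°) = sin 41° cos 9° + cos 41° sin 9° = 0.766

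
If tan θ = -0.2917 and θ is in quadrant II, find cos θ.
cos θ = -0.96 (using tan²θ + 1 = sec²θ)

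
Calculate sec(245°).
sec(245°) = -2.366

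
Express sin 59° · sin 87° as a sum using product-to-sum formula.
sin 59° sin 87° = (1/2)[cos(59°-87°) - cos(59°+87°)]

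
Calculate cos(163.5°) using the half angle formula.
cos(163.5°) = -√((1 + cos 327°)/2) = -0.9588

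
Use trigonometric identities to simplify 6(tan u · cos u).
6(tan u · cos u) = 6(sin u) (using Quotient identity)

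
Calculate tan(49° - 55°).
tan(49° - 55°) = (tan 49° - tan 55°)/(1 + tan 49° tan 55°) = -0.1051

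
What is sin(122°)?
sin(122°) = 0.848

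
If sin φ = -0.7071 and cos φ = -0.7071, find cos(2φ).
cos(2φ) = cos²φ - sin²φ = 0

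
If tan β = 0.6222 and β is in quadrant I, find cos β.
cos β = 0.8491 (using tan²β + 1 = sec²β)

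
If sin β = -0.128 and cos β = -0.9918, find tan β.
tan β = sin β / cos β = 0.1291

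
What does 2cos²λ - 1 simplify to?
2cos²λ - 1 = cos(2λ) (using Double angle)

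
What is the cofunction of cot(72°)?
cot(72°) = tan(90° - 72°) = tan(18°)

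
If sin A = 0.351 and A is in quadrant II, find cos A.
cos A = -0.9364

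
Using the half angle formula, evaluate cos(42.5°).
cos(42.5°) = √((1 + cos 85°)/2) = 0.7373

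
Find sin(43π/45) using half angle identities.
sin(43π/45) = √((1 - cos 86π/45)/2) = 0.1392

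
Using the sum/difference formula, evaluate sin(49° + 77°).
sin(49° + 77°) = sin 49° cos 77° + cos 49° sin 77° = 0.809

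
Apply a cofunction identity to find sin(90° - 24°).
sin(90° - 24°) = cos(24°) = 0.9135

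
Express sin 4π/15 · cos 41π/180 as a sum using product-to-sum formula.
sin 4π/15 cos 41π/180 = (1/2)[sin(4π/15+41π/180) + sin(4π/15-41π/180)]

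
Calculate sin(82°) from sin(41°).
sin(82°) = 2 sin 41° cos 41° = 0.9903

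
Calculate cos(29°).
cos(29°) = 0.8746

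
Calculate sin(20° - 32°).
sin(20° - 32°) = sin 20° cos 32° - cos 20° sin 32° = -0.2079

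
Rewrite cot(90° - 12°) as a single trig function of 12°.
cot(90° - 12°) = tan(12°)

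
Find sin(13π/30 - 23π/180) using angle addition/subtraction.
sin(13π/30 - 23π/180) = sin 13π/30 cos 23π/180 - cos 13π/30 sin 23π/180 = 0.8192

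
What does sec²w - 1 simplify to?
sec²w - 1 = tan²w (using Pythagorean identity)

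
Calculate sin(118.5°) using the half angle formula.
sin(118.5°) = √((1 - cos 237°)/2) = 0.8788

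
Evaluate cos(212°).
cos(212°) = -0.848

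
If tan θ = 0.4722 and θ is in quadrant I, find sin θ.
sin θ = 0.427 (using tan²θ + 1 = sec²θ)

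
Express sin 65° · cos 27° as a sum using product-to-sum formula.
sin 65° cos 27° = (1/2)[sin(65°+27°) + sin(65°-27°)]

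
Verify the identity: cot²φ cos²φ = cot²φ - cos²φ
RHS = cos²φ/sin²φ - cos²φ = cos²φ(1/sin²φ - 1) = cos²φ · (1 - sin²φ)/sin²φ = cos²φ · cos²φ/sin²φ = cos²φ · cot²φ = LHS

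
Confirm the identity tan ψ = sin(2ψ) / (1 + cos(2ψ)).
RHS = 2 sin ψ cos ψ / (2cos²ψ) = sin ψ/cos ψ = tan ψ = LHS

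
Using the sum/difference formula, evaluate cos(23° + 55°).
cos(23° + 55°) = cos 23° cos 55° - sin 23° sin 55° = 0.2079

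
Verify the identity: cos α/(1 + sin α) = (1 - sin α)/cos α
RHS = (1 - sin α)(1 + sin α) / (cos α(1 + sin α)) = (1 - sin²α) / (cos α(1 + sin α)) = cos²α / (cos α(1 + sin α)) = cos α/(1 + sin α) = LHS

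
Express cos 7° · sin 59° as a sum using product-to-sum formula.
cos 7° sin 59° = (1/2)[sin(7°+59°) - sin(7°-59°)]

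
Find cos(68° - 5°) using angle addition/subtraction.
cos(68° - 5°) = cos 68° cos 5° + sin 68° sin 5° = 0.454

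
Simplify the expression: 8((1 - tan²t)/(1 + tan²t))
8((1 - tan²t)/(1 + tan²t)) = 8(cos(2t)) (using Double angle)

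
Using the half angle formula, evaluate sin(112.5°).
sin(112.5°) = √((1 - cos 225°)/2) = √(2+√2)/2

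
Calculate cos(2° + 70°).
cos(2° + 70°) = cos 2° cos 70° - sin 2° sin 70° = 0.309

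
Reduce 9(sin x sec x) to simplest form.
9(sin x sec x) = 9(tan x) (using Reciprocal + quotient)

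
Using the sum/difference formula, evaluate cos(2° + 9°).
cos(2° + 9°) = cos 2° cos 9° - sin 2° sin 9° = 0.9816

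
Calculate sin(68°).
sin(68°) = 0.9272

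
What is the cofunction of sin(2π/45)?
sin(2π/45) = cos(π/2 - 2π/45) = cos(41π/90)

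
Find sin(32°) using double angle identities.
sin(32°) = 2 sin 16° cos 16° = 0.5299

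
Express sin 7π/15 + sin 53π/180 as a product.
sin 7π/15 + sin 53π/180 = 2 sin(137π/360) cos(31π/360)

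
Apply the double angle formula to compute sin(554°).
sin(554°) = 2 sin 277° cos 277° = -0.2419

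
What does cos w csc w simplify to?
cos w csc w = cot w (using Reciprocal + quotient)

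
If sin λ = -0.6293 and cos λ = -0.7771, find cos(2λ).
cos(2λ) = cos²λ - sin²λ = 0.2079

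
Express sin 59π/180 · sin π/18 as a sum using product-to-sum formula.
sin 59π/180 sin π/18 = (1/2)[cos(59π/180-π/18) - cos(59π/180+π/18)]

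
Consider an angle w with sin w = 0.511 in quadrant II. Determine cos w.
cos w = ±√(1 - sin²w) = -0.8596 (negative in QII)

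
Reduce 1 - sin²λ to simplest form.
1 - sin²λ = cos²λ (using Pythagorean identity)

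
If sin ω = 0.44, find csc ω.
csc ω = 1/sin ω = 2.273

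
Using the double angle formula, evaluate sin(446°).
sin(446°) = 2 sin 223° cos 223° = 0.9976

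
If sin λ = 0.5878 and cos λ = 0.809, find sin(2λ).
sin(2λ) = 2 sin λ cos λ = 0.9511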